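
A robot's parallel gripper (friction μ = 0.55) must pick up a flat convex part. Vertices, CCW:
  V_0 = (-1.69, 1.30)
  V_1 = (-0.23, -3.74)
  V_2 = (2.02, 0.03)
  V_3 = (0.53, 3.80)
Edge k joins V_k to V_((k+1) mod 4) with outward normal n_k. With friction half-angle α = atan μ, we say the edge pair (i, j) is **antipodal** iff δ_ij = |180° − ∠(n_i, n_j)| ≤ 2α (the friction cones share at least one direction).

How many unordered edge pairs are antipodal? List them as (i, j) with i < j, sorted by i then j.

α = atan 0.55 = 28.81°;  2α = 57.62°
n_0 = (-0.9605, -0.2782)
n_1 = (+0.8587, -0.5125)
n_2 = (+0.9300, +0.3676)
n_3 = (-0.7477, +0.6640)
  (0,1): δ = 46.98°  ✓
  (0,2): δ = 5.41°  ✓
  (0,3): δ = 122.24°  ·
  (1,2): δ = 127.61°  ·
  (1,3): δ = 10.78°  ✓
  (2,3): δ = 63.17°  ·
antipodal pairs: 3

count = 3; pairs: (0,1), (0,2), (1,3)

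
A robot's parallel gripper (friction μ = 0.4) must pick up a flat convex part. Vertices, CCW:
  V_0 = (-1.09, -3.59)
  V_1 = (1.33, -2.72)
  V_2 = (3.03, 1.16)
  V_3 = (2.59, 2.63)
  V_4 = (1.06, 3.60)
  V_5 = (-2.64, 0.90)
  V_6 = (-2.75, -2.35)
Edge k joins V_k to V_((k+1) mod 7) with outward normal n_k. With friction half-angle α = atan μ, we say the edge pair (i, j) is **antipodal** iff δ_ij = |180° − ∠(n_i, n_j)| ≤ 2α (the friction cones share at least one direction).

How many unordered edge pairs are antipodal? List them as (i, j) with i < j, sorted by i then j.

α = atan 0.4 = 21.80°;  2α = 43.60°
n_0 = (+0.3383, -0.9410)
n_1 = (+0.9159, -0.4013)
n_2 = (+0.9580, +0.2867)
n_3 = (+0.5354, +0.8446)
n_4 = (-0.5895, +0.8078)
n_5 = (-0.9994, +0.0338)
n_6 = (-0.5985, -0.8012)
  (0,1): δ = 133.43°  ·
  (0,2): δ = 93.11°  ·
  (0,3): δ = 52.15°  ·
  (0,4): δ = 16.35°  ✓
  (0,5): δ = 68.29°  ·
  (0,6): δ = 123.47°  ·
  (1,2): δ = 139.68°  ·
  (1,3): δ = 98.71°  ·
  (1,4): δ = 30.22°  ✓
  (1,5): δ = 21.72°  ✓
  (1,6): δ = 76.90°  ·
  (2,3): δ = 139.04°  ·
  (2,4): δ = 70.54°  ·
  (2,5): δ = 18.60°  ✓
  (2,6): δ = 36.58°  ✓
  (3,4): δ = 111.51°  ·
  (3,5): δ = 59.56°  ·
  (3,6): δ = 4.39°  ✓
  (4,5): δ = 128.06°  ·
  (4,6): δ = 72.88°  ·
  (5,6): δ = 124.82°  ·
antipodal pairs: 6

count = 6; pairs: (0,4), (1,4), (1,5), (2,5), (2,6), (3,6)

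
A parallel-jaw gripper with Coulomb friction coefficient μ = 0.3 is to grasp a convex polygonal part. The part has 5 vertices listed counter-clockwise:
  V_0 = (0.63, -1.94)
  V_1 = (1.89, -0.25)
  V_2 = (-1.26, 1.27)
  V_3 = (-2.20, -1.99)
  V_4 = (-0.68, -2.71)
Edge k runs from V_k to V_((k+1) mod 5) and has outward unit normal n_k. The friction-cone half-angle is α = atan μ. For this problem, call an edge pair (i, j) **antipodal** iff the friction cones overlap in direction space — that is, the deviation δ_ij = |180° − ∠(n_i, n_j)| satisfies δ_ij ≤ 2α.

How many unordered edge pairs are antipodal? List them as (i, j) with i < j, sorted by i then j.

α = atan 0.3 = 16.70°;  2α = 33.40°
n_0 = (+0.8017, -0.5977)
n_1 = (+0.4346, +0.9006)
n_2 = (-0.9609, +0.2771)
n_3 = (-0.4281, -0.9037)
n_4 = (+0.5067, -0.8621)
  (0,1): δ = 79.05°  ·
  (0,2): δ = 20.62°  ✓
  (0,3): δ = 101.36°  ·
  (0,4): δ = 157.15°  ·
  (1,2): δ = 80.33°  ·
  (1,3): δ = 0.41°  ✓
  (1,4): δ = 56.21°  ·
  (2,3): δ = 99.26°  ·
  (2,4): δ = 43.47°  ·
  (3,4): δ = 124.21°  ·
antipodal pairs: 2

count = 2; pairs: (0,2), (1,3)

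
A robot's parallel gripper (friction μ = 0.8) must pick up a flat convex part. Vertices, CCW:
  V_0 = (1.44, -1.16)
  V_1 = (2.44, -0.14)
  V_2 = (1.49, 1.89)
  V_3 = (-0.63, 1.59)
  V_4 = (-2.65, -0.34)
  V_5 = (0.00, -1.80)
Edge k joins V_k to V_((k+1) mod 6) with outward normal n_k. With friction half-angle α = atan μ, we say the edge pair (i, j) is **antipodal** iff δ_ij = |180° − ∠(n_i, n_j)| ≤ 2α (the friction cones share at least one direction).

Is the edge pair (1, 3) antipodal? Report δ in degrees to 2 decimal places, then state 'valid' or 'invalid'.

δ = 71.38°, valid

α = atan 0.8 = 38.66°;  2α = 77.32°
edge 1: e_1 = (-0.95, +2.03);  n_1 = (+0.9057, +0.4239)
edge 3: e_3 = (-2.02, -1.93);  n_3 = (-0.6908, +0.7230)
∠(n_1, n_3) = 108.62°
δ = |180° − 108.62°| = 71.38°
71.38° ≤ 2α = 77.32°  →  valid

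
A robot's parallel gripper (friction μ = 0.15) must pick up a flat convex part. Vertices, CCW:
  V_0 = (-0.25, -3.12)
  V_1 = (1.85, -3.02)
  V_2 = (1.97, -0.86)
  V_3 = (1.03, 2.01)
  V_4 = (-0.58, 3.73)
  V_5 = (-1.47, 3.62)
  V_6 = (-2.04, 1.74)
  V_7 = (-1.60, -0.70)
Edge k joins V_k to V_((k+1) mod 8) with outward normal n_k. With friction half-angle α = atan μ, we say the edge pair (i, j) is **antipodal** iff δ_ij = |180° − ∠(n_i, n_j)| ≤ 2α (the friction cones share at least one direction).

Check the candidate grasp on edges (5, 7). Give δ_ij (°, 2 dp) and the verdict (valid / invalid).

α = atan 0.15 = 8.53°;  2α = 17.06°
edge 5: e_5 = (-0.57, -1.88);  n_5 = (-0.9570, +0.2901)
edge 7: e_7 = (+1.35, -2.42);  n_7 = (-0.8733, -0.4872)
∠(n_5, n_7) = 46.02°
δ = |180° − 46.02°| = 133.98°
133.98° > 2α = 17.06°  →  invalid

δ = 133.98°, invalid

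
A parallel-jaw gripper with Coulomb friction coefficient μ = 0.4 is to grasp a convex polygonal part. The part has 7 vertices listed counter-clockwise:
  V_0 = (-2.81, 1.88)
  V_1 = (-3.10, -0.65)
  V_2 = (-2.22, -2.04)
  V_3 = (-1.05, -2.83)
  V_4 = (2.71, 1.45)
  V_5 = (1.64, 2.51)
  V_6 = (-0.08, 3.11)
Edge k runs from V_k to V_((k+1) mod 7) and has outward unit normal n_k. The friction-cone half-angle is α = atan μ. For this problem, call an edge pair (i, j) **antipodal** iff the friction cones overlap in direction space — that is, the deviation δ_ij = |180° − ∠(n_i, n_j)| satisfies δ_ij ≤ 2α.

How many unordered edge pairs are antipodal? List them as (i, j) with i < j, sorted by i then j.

α = atan 0.4 = 21.80°;  2α = 43.60°
n_0 = (-0.9935, +0.1139)
n_1 = (-0.8449, -0.5349)
n_2 = (-0.5596, -0.8288)
n_3 = (+0.7513, -0.6600)
n_4 = (+0.7038, +0.7104)
n_5 = (+0.3294, +0.9442)
n_6 = (-0.4108, +0.9117)
  (0,1): δ = 141.12°  ·
  (0,2): δ = 117.49°  ·
  (0,3): δ = 34.76°  ✓
  (0,4): δ = 51.81°  ·
  (0,5): δ = 77.31°  ·
  (0,6): δ = 120.79°  ·
  (1,2): δ = 156.37°  ·
  (1,3): δ = 73.64°  ·
  (1,4): δ = 12.93°  ✓
  (1,5): δ = 38.43°  ✓
  (1,6): δ = 81.92°  ·
  (2,3): δ = 97.27°  ·
  (2,4): δ = 10.70°  ✓
  (2,5): δ = 14.80°  ✓
  (2,6): δ = 58.28°  ·
  (3,4): δ = 93.43°  ·
  (3,5): δ = 67.93°  ·
  (3,6): δ = 24.45°  ✓
  (4,5): δ = 154.50°  ·
  (4,6): δ = 111.02°  ·
  (5,6): δ = 136.52°  ·
antipodal pairs: 6

count = 6; pairs: (0,3), (1,4), (1,5), (2,4), (2,5), (3,6)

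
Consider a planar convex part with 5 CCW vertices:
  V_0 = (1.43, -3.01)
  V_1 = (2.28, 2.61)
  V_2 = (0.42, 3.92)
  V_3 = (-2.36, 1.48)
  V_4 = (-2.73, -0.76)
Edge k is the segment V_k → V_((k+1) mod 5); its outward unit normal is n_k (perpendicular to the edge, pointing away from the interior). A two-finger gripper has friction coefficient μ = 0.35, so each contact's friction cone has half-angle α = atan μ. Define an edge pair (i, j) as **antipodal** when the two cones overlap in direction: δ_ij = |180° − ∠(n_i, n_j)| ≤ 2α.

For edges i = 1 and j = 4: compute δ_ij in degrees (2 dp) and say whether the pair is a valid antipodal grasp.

δ = 6.75°, valid

α = atan 0.35 = 19.29°;  2α = 38.58°
edge 1: e_1 = (-1.86, +1.31);  n_1 = (+0.5758, +0.8176)
edge 4: e_4 = (+4.16, -2.25);  n_4 = (-0.4757, -0.8796)
∠(n_1, n_4) = 173.25°
δ = |180° − 173.25°| = 6.75°
6.75° ≤ 2α = 38.58°  →  valid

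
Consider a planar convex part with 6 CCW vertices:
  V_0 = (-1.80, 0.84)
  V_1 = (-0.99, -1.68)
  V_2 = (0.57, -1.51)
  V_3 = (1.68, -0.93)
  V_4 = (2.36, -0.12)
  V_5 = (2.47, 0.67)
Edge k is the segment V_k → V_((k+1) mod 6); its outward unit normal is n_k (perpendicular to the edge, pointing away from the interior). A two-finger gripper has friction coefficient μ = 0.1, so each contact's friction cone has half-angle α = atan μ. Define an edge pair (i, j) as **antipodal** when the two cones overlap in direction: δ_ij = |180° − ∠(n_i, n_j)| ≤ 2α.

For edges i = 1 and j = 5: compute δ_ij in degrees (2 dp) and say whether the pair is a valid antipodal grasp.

α = atan 0.1 = 5.71°;  2α = 11.42°
edge 1: e_1 = (+1.56, +0.17);  n_1 = (+0.1083, -0.9941)
edge 5: e_5 = (-4.27, +0.17);  n_5 = (+0.0398, +0.9992)
∠(n_1, n_5) = 171.50°
δ = |180° − 171.50°| = 8.50°
8.50° ≤ 2α = 11.42°  →  valid

δ = 8.50°, valid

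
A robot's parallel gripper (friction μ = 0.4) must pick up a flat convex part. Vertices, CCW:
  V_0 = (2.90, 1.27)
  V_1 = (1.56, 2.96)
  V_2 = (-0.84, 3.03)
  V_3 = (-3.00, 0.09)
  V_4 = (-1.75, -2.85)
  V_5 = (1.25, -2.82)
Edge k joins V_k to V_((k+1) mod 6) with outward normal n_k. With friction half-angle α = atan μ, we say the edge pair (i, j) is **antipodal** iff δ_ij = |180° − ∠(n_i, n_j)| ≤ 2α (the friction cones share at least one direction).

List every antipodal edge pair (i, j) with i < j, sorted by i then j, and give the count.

count = 3; pairs: (0,3), (1,4), (2,5)

α = atan 0.4 = 21.80°;  2α = 43.60°
n_0 = (+0.7836, +0.6213)
n_1 = (+0.0292, +0.9996)
n_2 = (-0.8059, +0.5921)
n_3 = (-0.9203, -0.3913)
n_4 = (+0.0100, -1.0000)
n_5 = (+0.9274, -0.3741)
  (0,1): δ = 130.08°  ·
  (0,2): δ = 74.72°  ·
  (0,3): δ = 15.38°  ✓
  (0,4): δ = 52.16°  ·
  (0,5): δ = 119.62°  ·
  (1,2): δ = 124.63°  ·
  (1,3): δ = 65.30°  ·
  (1,4): δ = 2.24°  ✓
  (1,5): δ = 69.70°  ·
  (2,3): δ = 120.66°  ·
  (2,4): δ = 53.12°  ·
  (2,5): δ = 14.33°  ✓
  (3,4): δ = 112.46°  ·
  (3,5): δ = 45.00°  ·
  (4,5): δ = 112.54°  ·
antipodal pairs: 3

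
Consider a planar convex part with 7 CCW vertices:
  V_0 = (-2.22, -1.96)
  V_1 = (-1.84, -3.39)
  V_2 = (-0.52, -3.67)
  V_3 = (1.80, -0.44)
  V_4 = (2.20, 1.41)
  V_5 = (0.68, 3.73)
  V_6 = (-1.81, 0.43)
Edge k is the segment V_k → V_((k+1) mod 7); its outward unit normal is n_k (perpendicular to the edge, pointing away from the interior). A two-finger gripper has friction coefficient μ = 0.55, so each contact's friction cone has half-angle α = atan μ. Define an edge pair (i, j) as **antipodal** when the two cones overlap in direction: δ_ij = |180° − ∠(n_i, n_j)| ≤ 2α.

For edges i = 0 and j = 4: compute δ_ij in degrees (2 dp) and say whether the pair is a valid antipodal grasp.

δ = 18.35°, valid

α = atan 0.55 = 28.81°;  2α = 57.62°
edge 0: e_0 = (+0.38, -1.43);  n_0 = (-0.9665, -0.2568)
edge 4: e_4 = (-1.52, +2.32);  n_4 = (+0.8365, +0.5480)
∠(n_0, n_4) = 161.65°
δ = |180° − 161.65°| = 18.35°
18.35° ≤ 2α = 57.62°  →  valid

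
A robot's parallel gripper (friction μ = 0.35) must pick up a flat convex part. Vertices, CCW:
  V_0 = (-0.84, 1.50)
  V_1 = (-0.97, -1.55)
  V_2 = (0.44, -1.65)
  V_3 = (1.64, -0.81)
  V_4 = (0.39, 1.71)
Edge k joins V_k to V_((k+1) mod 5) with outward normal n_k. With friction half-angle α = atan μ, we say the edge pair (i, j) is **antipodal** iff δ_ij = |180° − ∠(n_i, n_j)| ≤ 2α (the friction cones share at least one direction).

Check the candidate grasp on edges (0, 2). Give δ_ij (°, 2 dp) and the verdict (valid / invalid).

α = atan 0.35 = 19.29°;  2α = 38.58°
edge 0: e_0 = (-0.13, -3.05);  n_0 = (-0.9991, +0.0426)
edge 2: e_2 = (+1.20, +0.84);  n_2 = (+0.5735, -0.8192)
∠(n_0, n_2) = 127.43°
δ = |180° − 127.43°| = 52.57°
52.57° > 2α = 38.58°  →  invalid

δ = 52.57°, invalid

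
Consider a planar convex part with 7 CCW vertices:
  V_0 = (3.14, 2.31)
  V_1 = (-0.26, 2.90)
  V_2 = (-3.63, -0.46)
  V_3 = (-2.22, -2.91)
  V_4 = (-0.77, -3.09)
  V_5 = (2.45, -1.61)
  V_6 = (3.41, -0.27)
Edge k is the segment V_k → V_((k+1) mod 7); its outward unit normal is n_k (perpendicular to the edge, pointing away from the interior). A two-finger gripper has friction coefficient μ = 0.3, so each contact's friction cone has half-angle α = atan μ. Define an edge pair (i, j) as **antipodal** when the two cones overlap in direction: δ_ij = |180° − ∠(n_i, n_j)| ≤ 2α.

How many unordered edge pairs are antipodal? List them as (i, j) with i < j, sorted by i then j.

count = 4; pairs: (0,3), (1,4), (1,5), (2,6)

α = atan 0.3 = 16.70°;  2α = 33.40°
n_0 = (+0.1710, +0.9853)
n_1 = (-0.7061, +0.7082)
n_2 = (-0.8667, -0.4988)
n_3 = (-0.1232, -0.9924)
n_4 = (+0.4176, -0.9086)
n_5 = (+0.8129, -0.5824)
n_6 = (+0.9946, +0.1041)
  (0,1): δ = 125.24°  ·
  (0,2): δ = 50.23°  ·
  (0,3): δ = 2.77°  ✓
  (0,4): δ = 34.53°  ·
  (0,5): δ = 64.23°  ·
  (0,6): δ = 105.82°  ·
  (1,2): δ = 104.99°  ·
  (1,3): δ = 51.99°  ·
  (1,4): δ = 20.23°  ✓
  (1,5): δ = 9.47°  ✓
  (1,6): δ = 51.06°  ·
  (2,3): δ = 127.00°  ·
  (2,4): δ = 95.24°  ·
  (2,5): δ = 65.54°  ·
  (2,6): δ = 23.95°  ✓
  (3,4): δ = 148.24°  ·
  (3,5): δ = 118.54°  ·
  (3,6): δ = 76.95°  ·
  (4,5): δ = 150.30°  ·
  (4,6): δ = 108.71°  ·
  (5,6): δ = 138.41°  ·
antipodal pairs: 4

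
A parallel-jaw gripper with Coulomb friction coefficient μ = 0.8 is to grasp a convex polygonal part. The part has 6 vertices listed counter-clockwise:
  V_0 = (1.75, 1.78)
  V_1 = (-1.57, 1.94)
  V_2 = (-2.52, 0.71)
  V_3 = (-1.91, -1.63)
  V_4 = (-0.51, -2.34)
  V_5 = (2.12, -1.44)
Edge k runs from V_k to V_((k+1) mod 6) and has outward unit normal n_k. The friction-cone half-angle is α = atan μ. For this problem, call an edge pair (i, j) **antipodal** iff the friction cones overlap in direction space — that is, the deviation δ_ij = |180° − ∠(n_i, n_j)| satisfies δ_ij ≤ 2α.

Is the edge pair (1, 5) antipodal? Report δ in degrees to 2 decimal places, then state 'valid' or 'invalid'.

α = atan 0.8 = 38.66°;  2α = 77.32°
edge 1: e_1 = (-0.95, -1.23);  n_1 = (-0.7914, +0.6113)
edge 5: e_5 = (-0.37, +3.22);  n_5 = (+0.9935, +0.1142)
∠(n_1, n_5) = 135.76°
δ = |180° − 135.76°| = 44.24°
44.24° ≤ 2α = 77.32°  →  valid

δ = 44.24°, valid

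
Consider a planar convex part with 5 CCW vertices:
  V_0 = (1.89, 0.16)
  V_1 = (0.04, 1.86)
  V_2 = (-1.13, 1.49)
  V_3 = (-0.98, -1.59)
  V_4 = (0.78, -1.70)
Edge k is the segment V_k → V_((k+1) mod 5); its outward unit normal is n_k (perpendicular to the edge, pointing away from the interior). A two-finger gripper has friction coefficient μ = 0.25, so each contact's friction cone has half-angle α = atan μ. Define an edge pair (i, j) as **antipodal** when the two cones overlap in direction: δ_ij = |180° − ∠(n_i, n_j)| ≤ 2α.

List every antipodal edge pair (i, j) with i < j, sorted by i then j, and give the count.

α = atan 0.25 = 14.04°;  2α = 28.07°
n_0 = (+0.6766, +0.7363)
n_1 = (-0.3015, +0.9535)
n_2 = (-0.9988, -0.0486)
n_3 = (-0.0624, -0.9981)
n_4 = (+0.8587, -0.5125)
  (0,1): δ = 119.87°  ·
  (0,2): δ = 44.63°  ·
  (0,3): δ = 39.00°  ·
  (0,4): δ = 101.75°  ·
  (1,2): δ = 104.76°  ·
  (1,3): δ = 21.13°  ✓
  (1,4): δ = 41.62°  ·
  (2,3): δ = 96.36°  ·
  (2,4): δ = 33.62°  ·
  (3,4): δ = 117.25°  ·
antipodal pairs: 1

count = 1; pairs: (1,3)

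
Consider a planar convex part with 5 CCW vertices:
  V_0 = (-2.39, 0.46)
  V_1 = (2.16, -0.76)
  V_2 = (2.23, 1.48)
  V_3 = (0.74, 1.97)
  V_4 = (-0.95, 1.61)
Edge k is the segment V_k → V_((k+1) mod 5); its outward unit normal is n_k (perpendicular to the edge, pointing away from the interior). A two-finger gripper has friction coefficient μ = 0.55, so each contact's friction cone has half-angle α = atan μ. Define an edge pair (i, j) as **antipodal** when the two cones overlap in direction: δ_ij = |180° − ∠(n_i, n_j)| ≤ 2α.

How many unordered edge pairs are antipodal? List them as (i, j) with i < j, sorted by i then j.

count = 4; pairs: (0,2), (0,3), (0,4), (1,4)

α = atan 0.55 = 28.81°;  2α = 57.62°
n_0 = (-0.2590, -0.9659)
n_1 = (+0.9995, -0.0312)
n_2 = (+0.3124, +0.9500)
n_3 = (-0.2083, +0.9781)
n_4 = (-0.6240, +0.7814)
  (0,1): δ = 76.78°  ·
  (0,2): δ = 3.19°  ✓
  (0,3): δ = 27.04°  ✓
  (0,4): δ = 53.62°  ✓
  (1,2): δ = 106.41°  ·
  (1,3): δ = 76.18°  ·
  (1,4): δ = 49.60°  ✓
  (2,3): δ = 149.77°  ·
  (2,4): δ = 123.18°  ·
  (3,4): δ = 153.41°  ·
antipodal pairs: 4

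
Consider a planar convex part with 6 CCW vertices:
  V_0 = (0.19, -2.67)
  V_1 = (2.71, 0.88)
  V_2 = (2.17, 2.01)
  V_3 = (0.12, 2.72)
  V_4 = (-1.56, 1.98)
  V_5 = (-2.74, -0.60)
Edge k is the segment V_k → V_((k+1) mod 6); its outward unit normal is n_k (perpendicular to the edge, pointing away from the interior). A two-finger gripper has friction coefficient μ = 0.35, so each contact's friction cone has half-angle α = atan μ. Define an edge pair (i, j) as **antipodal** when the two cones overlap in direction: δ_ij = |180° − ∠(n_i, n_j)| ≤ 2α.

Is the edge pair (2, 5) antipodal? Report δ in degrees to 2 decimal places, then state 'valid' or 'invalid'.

α = atan 0.35 = 19.29°;  2α = 38.58°
edge 2: e_2 = (-2.05, +0.71);  n_2 = (+0.3273, +0.9449)
edge 5: e_5 = (+2.93, -2.07);  n_5 = (-0.5770, -0.8167)
∠(n_2, n_5) = 163.86°
δ = |180° − 163.86°| = 16.14°
16.14° ≤ 2α = 38.58°  →  valid

δ = 16.14°, valid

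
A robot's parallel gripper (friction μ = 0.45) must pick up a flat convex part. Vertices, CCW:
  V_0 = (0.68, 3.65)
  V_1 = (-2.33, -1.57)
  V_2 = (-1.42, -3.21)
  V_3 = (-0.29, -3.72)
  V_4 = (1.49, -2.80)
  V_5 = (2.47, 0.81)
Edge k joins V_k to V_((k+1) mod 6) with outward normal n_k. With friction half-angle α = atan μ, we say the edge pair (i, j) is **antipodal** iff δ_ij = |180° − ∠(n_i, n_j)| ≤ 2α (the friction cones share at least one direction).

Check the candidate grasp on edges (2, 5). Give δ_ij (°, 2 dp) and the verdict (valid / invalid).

δ = 33.49°, valid

α = atan 0.45 = 24.23°;  2α = 48.46°
edge 2: e_2 = (+1.13, -0.51);  n_2 = (-0.4114, -0.9115)
edge 5: e_5 = (-1.79, +2.84);  n_5 = (+0.8460, +0.5332)
∠(n_2, n_5) = 146.51°
δ = |180° − 146.51°| = 33.49°
33.49° ≤ 2α = 48.46°  →  valid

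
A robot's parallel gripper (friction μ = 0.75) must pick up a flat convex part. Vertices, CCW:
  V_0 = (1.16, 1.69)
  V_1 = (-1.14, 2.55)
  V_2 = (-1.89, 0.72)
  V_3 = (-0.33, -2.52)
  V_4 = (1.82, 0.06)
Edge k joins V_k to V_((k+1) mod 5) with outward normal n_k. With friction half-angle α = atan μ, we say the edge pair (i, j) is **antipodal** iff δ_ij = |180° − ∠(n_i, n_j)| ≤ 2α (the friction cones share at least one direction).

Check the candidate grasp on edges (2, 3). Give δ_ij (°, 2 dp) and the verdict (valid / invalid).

α = atan 0.75 = 36.87°;  2α = 73.74°
edge 2: e_2 = (+1.56, -3.24);  n_2 = (-0.9010, -0.4338)
edge 3: e_3 = (+2.15, +2.58);  n_3 = (+0.7682, -0.6402)
∠(n_2, n_3) = 114.48°
δ = |180° − 114.48°| = 65.52°
65.52° ≤ 2α = 73.74°  →  valid

δ = 65.52°, valid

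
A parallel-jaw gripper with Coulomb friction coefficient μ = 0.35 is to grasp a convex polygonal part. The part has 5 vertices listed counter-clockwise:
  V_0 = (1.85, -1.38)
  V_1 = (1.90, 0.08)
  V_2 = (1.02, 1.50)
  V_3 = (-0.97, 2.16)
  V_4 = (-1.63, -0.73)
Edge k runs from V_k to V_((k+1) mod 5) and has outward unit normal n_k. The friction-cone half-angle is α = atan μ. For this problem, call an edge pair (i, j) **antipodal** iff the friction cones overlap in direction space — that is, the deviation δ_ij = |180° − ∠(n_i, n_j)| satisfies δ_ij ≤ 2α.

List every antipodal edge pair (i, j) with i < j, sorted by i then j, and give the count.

α = atan 0.35 = 19.29°;  2α = 38.58°
n_0 = (+0.9994, -0.0342)
n_1 = (+0.8500, +0.5268)
n_2 = (+0.3148, +0.9492)
n_3 = (-0.9749, +0.2226)
n_4 = (-0.1836, -0.9830)
  (0,1): δ = 146.25°  ·
  (0,2): δ = 106.39°  ·
  (0,3): δ = 10.90°  ✓
  (0,4): δ = 81.38°  ·
  (1,2): δ = 140.14°  ·
  (1,3): δ = 44.65°  ·
  (1,4): δ = 47.63°  ·
  (2,3): δ = 84.52°  ·
  (2,4): δ = 7.77°  ✓
  (3,4): δ = 87.72°  ·
antipodal pairs: 2

count = 2; pairs: (0,3), (2,4)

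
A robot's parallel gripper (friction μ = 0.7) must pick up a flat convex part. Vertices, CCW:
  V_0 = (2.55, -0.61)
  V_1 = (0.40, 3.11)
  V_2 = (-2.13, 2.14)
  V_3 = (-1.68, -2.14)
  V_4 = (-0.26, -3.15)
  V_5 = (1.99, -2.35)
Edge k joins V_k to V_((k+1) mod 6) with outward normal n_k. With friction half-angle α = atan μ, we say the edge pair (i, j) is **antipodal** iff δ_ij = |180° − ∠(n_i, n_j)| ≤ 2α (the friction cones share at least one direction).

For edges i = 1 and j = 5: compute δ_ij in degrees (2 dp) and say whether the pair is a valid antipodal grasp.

α = atan 0.7 = 34.99°;  2α = 69.98°
edge 1: e_1 = (-2.53, -0.97);  n_1 = (-0.3580, +0.9337)
edge 5: e_5 = (+0.56, +1.74);  n_5 = (+0.9519, -0.3064)
∠(n_1, n_5) = 128.82°
δ = |180° − 128.82°| = 51.18°
51.18° ≤ 2α = 69.98°  →  valid

δ = 51.18°, valid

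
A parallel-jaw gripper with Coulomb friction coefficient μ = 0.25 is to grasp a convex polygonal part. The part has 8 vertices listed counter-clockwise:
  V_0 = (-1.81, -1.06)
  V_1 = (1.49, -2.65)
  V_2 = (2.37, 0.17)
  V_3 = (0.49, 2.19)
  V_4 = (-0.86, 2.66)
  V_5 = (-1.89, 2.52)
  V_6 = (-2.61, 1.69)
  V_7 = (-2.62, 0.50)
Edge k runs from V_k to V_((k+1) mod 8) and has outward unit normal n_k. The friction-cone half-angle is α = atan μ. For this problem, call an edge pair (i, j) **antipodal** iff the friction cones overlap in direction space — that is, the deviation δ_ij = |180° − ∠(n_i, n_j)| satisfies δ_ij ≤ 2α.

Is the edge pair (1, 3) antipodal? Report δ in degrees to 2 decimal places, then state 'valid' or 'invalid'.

δ = 91.86°, invalid

α = atan 0.25 = 14.04°;  2α = 28.07°
edge 1: e_1 = (+0.88, +2.82);  n_1 = (+0.9546, -0.2979)
edge 3: e_3 = (-1.35, +0.47);  n_3 = (+0.3288, +0.9444)
∠(n_1, n_3) = 88.14°
δ = |180° − 88.14°| = 91.86°
91.86° > 2α = 28.07°  →  invalid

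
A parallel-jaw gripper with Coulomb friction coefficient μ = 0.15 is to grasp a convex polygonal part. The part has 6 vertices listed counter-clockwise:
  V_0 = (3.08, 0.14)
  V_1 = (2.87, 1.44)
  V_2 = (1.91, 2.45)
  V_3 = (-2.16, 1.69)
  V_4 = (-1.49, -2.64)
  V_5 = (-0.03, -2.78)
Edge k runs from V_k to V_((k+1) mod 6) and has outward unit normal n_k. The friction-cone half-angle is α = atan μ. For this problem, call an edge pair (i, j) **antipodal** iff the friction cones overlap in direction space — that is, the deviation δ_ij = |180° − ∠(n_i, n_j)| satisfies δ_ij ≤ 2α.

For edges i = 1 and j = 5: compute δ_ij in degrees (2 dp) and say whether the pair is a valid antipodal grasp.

δ = 89.65°, invalid

α = atan 0.15 = 8.53°;  2α = 17.06°
edge 1: e_1 = (-0.96, +1.01);  n_1 = (+0.7248, +0.6889)
edge 5: e_5 = (+3.11, +2.92);  n_5 = (+0.6845, -0.7290)
∠(n_1, n_5) = 90.35°
δ = |180° − 90.35°| = 89.65°
89.65° > 2α = 17.06°  →  invalid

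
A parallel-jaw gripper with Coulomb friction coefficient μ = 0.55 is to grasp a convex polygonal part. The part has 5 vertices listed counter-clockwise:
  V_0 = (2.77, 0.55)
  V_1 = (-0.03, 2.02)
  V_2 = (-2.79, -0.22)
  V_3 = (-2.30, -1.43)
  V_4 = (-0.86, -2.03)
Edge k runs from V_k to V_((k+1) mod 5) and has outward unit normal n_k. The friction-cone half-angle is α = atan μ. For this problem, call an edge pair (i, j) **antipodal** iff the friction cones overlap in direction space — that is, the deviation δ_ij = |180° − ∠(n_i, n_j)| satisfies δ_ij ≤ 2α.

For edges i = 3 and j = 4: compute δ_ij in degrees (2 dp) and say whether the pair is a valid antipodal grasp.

α = atan 0.55 = 28.81°;  2α = 57.62°
edge 3: e_3 = (+1.44, -0.60);  n_3 = (-0.3846, -0.9231)
edge 4: e_4 = (+3.63, +2.58);  n_4 = (+0.5793, -0.8151)
∠(n_3, n_4) = 58.02°
δ = |180° − 58.02°| = 121.98°
121.98° > 2α = 57.62°  →  invalid

δ = 121.98°, invalid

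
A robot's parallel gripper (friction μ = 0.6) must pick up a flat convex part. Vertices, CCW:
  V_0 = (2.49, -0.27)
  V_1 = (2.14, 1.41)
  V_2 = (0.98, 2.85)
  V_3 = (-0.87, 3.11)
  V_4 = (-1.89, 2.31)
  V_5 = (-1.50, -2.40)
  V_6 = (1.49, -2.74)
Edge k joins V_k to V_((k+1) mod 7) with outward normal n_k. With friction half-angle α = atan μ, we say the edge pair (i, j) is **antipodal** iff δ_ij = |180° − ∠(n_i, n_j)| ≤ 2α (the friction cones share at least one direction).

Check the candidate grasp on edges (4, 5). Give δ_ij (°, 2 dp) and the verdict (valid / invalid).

δ = 101.22°, invalid

α = atan 0.6 = 30.96°;  2α = 61.93°
edge 4: e_4 = (+0.39, -4.71);  n_4 = (-0.9966, -0.0825)
edge 5: e_5 = (+2.99, -0.34);  n_5 = (-0.1130, -0.9936)
∠(n_4, n_5) = 78.78°
δ = |180° − 78.78°| = 101.22°
101.22° > 2α = 61.93°  →  invalid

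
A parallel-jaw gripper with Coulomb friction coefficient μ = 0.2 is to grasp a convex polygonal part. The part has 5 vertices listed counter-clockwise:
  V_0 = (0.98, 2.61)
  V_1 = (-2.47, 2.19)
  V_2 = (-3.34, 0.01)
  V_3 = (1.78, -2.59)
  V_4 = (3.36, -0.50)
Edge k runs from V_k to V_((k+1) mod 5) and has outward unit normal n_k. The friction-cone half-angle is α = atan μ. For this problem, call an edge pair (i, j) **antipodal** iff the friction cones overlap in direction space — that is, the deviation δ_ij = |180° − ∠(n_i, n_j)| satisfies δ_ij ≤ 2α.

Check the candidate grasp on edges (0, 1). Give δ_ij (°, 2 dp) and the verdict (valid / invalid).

α = atan 0.2 = 11.31°;  2α = 22.62°
edge 0: e_0 = (-3.45, -0.42);  n_0 = (-0.1208, +0.9927)
edge 1: e_1 = (-0.87, -2.18);  n_1 = (-0.9288, +0.3707)
∠(n_0, n_1) = 61.30°
δ = |180° − 61.30°| = 118.70°
118.70° > 2α = 22.62°  →  invalid

δ = 118.70°, invalid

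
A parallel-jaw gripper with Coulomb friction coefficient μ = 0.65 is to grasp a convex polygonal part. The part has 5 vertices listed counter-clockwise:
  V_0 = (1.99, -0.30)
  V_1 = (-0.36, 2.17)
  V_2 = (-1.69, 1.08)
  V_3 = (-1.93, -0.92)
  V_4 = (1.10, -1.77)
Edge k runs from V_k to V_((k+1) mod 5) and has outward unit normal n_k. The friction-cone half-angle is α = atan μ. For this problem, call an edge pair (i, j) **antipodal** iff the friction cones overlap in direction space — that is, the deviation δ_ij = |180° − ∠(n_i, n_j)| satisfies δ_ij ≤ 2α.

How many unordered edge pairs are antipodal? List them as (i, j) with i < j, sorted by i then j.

count = 5; pairs: (0,2), (0,3), (1,3), (1,4), (2,4)

α = atan 0.65 = 33.02°;  2α = 66.05°
n_0 = (+0.7245, +0.6893)
n_1 = (-0.6339, +0.7734)
n_2 = (-0.9929, +0.1191)
n_3 = (-0.2701, -0.9628)
n_4 = (+0.8554, -0.5179)
  (0,1): δ = 94.24°  ·
  (0,2): δ = 50.42°  ✓
  (0,3): δ = 30.76°  ✓
  (0,4): δ = 105.23°  ·
  (1,2): δ = 136.18°  ·
  (1,3): δ = 55.01°  ✓
  (1,4): δ = 19.47°  ✓
  (2,3): δ = 98.83°  ·
  (2,4): δ = 24.35°  ✓
  (3,4): δ = 105.52°  ·
antipodal pairs: 5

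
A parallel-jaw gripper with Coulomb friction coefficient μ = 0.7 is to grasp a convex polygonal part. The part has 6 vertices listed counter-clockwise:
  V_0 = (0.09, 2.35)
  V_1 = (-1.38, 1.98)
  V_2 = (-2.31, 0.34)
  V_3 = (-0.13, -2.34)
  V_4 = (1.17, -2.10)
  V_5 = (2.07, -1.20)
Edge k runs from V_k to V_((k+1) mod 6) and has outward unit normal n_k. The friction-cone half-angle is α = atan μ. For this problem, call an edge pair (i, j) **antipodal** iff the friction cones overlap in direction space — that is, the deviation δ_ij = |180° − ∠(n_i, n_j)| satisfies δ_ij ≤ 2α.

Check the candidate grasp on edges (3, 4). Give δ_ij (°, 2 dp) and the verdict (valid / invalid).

δ = 145.46°, invalid

α = atan 0.7 = 34.99°;  2α = 69.98°
edge 3: e_3 = (+1.30, +0.24);  n_3 = (+0.1815, -0.9834)
edge 4: e_4 = (+0.90, +0.90);  n_4 = (+0.7071, -0.7071)
∠(n_3, n_4) = 34.54°
δ = |180° − 34.54°| = 145.46°
145.46° > 2α = 69.98°  →  invalid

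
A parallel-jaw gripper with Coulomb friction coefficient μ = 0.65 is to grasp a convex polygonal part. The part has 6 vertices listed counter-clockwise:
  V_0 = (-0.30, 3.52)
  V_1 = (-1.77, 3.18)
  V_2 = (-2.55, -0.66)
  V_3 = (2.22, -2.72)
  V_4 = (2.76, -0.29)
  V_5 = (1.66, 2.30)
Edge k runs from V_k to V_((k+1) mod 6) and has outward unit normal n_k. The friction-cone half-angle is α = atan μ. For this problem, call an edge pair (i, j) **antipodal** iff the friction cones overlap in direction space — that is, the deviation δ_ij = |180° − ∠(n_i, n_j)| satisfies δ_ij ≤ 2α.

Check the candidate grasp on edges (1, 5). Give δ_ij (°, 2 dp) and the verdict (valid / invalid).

α = atan 0.65 = 33.02°;  2α = 66.05°
edge 1: e_1 = (-0.78, -3.84);  n_1 = (-0.9800, +0.1991)
edge 5: e_5 = (-1.96, +1.22);  n_5 = (+0.5284, +0.8490)
∠(n_1, n_5) = 110.42°
δ = |180° − 110.42°| = 69.58°
69.58° > 2α = 66.05°  →  invalid

δ = 69.58°, invalid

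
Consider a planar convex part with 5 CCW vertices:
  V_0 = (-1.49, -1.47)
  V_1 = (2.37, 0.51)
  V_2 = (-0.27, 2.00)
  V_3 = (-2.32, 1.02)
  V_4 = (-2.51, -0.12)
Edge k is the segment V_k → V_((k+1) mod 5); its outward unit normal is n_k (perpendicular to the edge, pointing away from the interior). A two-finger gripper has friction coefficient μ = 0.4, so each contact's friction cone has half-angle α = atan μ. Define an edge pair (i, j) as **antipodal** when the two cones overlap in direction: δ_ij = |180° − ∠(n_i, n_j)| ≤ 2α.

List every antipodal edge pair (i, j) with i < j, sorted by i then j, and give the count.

α = atan 0.4 = 21.80°;  2α = 43.60°
n_0 = (+0.4564, -0.8898)
n_1 = (+0.4915, +0.8709)
n_2 = (-0.4313, +0.9022)
n_3 = (-0.9864, +0.1644)
n_4 = (-0.7979, -0.6028)
  (0,1): δ = 56.60°  ·
  (0,2): δ = 1.61°  ✓
  (0,3): δ = 53.38°  ·
  (0,4): δ = 99.92°  ·
  (1,2): δ = 125.01°  ·
  (1,3): δ = 70.02°  ·
  (1,4): δ = 23.49°  ✓
  (2,3): δ = 125.01°  ·
  (2,4): δ = 78.48°  ·
  (3,4): δ = 133.46°  ·
antipodal pairs: 2

count = 2; pairs: (0,2), (1,4)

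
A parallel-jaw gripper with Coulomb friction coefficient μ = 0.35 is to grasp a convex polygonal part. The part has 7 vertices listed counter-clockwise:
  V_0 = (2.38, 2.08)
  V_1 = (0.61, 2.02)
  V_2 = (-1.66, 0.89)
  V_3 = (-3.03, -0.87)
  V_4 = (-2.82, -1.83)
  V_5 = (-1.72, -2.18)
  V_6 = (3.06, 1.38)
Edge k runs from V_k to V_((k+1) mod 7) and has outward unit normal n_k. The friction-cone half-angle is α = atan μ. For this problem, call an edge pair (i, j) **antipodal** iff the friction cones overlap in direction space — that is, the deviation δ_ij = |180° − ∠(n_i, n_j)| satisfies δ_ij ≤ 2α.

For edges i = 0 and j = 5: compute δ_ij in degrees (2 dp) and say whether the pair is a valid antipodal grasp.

δ = 34.74°, valid

α = atan 0.35 = 19.29°;  2α = 38.58°
edge 0: e_0 = (-1.77, -0.06);  n_0 = (-0.0339, +0.9994)
edge 5: e_5 = (+4.78, +3.56);  n_5 = (+0.5973, -0.8020)
∠(n_0, n_5) = 145.26°
δ = |180° − 145.26°| = 34.74°
34.74° ≤ 2α = 38.58°  →  valid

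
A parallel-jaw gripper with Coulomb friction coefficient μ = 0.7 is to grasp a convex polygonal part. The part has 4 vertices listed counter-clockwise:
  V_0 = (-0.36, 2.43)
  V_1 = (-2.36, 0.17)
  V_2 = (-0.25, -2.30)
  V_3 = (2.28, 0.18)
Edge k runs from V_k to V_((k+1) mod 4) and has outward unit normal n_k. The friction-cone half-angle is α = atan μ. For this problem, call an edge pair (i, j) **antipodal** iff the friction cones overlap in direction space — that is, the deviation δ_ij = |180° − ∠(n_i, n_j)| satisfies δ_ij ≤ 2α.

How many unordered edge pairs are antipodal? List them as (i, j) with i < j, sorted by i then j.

count = 2; pairs: (0,2), (1,3)

α = atan 0.7 = 34.99°;  2α = 69.98°
n_0 = (-0.7489, +0.6627)
n_1 = (-0.7603, -0.6495)
n_2 = (+0.7000, -0.7141)
n_3 = (+0.6487, +0.7611)
  (0,1): δ = 97.99°  ·
  (0,2): δ = 4.06°  ✓
  (0,3): δ = 91.07°  ·
  (1,2): δ = 86.08°  ·
  (1,3): δ = 9.05°  ✓
  (2,3): δ = 84.87°  ·
antipodal pairs: 2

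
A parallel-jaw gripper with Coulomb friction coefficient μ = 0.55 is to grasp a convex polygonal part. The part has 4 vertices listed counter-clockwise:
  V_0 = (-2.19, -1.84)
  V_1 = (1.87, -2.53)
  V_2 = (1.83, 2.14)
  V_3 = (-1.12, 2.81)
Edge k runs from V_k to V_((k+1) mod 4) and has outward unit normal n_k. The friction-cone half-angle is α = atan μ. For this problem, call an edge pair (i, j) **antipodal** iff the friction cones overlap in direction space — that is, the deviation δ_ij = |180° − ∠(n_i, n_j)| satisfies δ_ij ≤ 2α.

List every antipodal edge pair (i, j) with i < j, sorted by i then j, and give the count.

α = atan 0.55 = 28.81°;  2α = 57.62°
n_0 = (-0.1675, -0.9859)
n_1 = (+1.0000, +0.0086)
n_2 = (+0.2215, +0.9752)
n_3 = (-0.9745, +0.2242)
  (0,1): δ = 79.86°  ·
  (0,2): δ = 3.15°  ✓
  (0,3): δ = 86.69°  ·
  (1,2): δ = 103.29°  ·
  (1,3): δ = 13.45°  ✓
  (2,3): δ = 90.16°  ·
antipodal pairs: 2

count = 2; pairs: (0,2), (1,3)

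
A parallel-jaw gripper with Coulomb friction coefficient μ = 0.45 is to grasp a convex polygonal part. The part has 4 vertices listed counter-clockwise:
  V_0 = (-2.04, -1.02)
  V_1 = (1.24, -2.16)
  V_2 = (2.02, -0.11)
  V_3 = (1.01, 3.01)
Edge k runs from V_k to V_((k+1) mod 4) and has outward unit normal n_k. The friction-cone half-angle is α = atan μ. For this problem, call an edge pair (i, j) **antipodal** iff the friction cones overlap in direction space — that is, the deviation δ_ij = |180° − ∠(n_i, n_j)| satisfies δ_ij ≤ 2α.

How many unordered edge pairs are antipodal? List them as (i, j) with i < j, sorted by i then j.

count = 1; pairs: (1,3)

α = atan 0.45 = 24.23°;  2α = 48.46°
n_0 = (-0.3283, -0.9446)
n_1 = (+0.9346, -0.3556)
n_2 = (+0.9514, +0.3080)
n_3 = (-0.7974, +0.6035)
  (0,1): δ = 91.67°  ·
  (0,2): δ = 52.90°  ·
  (0,3): δ = 72.05°  ·
  (1,2): δ = 141.23°  ·
  (1,3): δ = 16.29°  ✓
  (2,3): δ = 55.06°  ·
antipodal pairs: 1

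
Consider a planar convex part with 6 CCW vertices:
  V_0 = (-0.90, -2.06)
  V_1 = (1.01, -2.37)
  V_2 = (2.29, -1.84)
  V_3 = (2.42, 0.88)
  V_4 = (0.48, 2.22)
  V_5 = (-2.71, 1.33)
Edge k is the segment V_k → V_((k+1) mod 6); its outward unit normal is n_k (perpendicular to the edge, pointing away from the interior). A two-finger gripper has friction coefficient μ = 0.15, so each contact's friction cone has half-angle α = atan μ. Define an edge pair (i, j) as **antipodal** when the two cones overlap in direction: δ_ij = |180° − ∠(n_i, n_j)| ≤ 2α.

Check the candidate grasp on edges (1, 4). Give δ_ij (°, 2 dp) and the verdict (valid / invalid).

α = atan 0.15 = 8.53°;  2α = 17.06°
edge 1: e_1 = (+1.28, +0.53);  n_1 = (+0.3826, -0.9239)
edge 4: e_4 = (-3.19, -0.89);  n_4 = (-0.2687, +0.9632)
∠(n_1, n_4) = 173.10°
δ = |180° − 173.10°| = 6.90°
6.90° ≤ 2α = 17.06°  →  valid

δ = 6.90°, valid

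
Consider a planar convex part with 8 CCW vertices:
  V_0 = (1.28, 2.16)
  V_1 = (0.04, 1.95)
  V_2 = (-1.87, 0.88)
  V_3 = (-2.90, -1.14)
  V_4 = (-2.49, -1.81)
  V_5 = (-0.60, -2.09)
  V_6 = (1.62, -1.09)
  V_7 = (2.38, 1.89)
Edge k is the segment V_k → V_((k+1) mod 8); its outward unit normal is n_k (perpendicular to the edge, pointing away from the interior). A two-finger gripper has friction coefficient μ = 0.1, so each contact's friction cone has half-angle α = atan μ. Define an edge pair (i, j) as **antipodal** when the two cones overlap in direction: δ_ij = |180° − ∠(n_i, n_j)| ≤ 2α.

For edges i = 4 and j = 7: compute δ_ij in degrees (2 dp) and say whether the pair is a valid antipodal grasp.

δ = 5.36°, valid

α = atan 0.1 = 5.71°;  2α = 11.42°
edge 4: e_4 = (+1.89, -0.28);  n_4 = (-0.1465, -0.9892)
edge 7: e_7 = (-1.10, +0.27);  n_7 = (+0.2384, +0.9712)
∠(n_4, n_7) = 174.64°
δ = |180° − 174.64°| = 5.36°
5.36° ≤ 2α = 11.42°  →  valid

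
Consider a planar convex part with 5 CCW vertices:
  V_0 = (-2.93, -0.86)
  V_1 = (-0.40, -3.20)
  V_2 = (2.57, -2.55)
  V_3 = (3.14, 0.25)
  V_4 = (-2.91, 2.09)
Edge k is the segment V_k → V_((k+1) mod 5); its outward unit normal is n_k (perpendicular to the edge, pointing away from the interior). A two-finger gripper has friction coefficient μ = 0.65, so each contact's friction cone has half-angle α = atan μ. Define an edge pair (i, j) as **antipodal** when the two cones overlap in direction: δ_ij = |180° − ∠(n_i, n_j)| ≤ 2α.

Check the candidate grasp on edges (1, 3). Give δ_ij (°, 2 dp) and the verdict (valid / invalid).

δ = 29.26°, valid

α = atan 0.65 = 33.02°;  2α = 66.05°
edge 1: e_1 = (+2.97, +0.65);  n_1 = (+0.2138, -0.9769)
edge 3: e_3 = (-6.05, +1.84);  n_3 = (+0.2910, +0.9567)
∠(n_1, n_3) = 150.74°
δ = |180° − 150.74°| = 29.26°
29.26° ≤ 2α = 66.05°  →  valid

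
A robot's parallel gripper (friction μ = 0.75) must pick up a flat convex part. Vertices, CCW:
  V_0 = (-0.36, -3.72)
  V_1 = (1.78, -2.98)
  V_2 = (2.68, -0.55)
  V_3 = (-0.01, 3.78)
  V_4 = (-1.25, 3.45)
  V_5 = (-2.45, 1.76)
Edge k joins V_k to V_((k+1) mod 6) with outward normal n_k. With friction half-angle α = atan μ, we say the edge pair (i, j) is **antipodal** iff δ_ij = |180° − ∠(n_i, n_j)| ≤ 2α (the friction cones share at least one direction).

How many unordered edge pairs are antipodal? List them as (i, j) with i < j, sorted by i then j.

count = 7; pairs: (0,3), (0,4), (1,3), (1,4), (1,5), (2,4), (2,5)

α = atan 0.75 = 36.87°;  2α = 73.74°
n_0 = (+0.3268, -0.9451)
n_1 = (+0.9377, -0.3473)
n_2 = (+0.8494, +0.5277)
n_3 = (-0.2572, +0.9664)
n_4 = (-0.8154, +0.5790)
n_5 = (-0.9344, -0.3563)
  (0,1): δ = 129.40°  ·
  (0,2): δ = 77.22°  ·
  (0,3): δ = 4.17°  ✓
  (0,4): δ = 35.55°  ✓
  (0,5): δ = 91.80°  ·
  (1,2): δ = 127.83°  ·
  (1,3): δ = 54.77°  ✓
  (1,4): δ = 15.05°  ✓
  (1,5): δ = 41.20°  ✓
  (2,3): δ = 106.95°  ·
  (2,4): δ = 67.23°  ✓
  (2,5): δ = 10.97°  ✓
  (3,4): δ = 140.28°  ·
  (3,5): δ = 84.03°  ·
  (4,5): δ = 123.75°  ·
antipodal pairs: 7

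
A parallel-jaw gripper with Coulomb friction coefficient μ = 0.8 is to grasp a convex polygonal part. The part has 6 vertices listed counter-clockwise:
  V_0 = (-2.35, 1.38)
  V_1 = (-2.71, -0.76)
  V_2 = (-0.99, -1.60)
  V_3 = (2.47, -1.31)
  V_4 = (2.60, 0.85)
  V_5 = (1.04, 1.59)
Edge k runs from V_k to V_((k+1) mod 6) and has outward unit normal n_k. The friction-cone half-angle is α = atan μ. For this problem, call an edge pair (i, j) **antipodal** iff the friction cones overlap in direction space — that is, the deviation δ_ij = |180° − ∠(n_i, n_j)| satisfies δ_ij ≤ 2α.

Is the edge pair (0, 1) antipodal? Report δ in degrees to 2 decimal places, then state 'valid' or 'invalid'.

δ = 106.48°, invalid

α = atan 0.8 = 38.66°;  2α = 77.32°
edge 0: e_0 = (-0.36, -2.14);  n_0 = (-0.9861, +0.1659)
edge 1: e_1 = (+1.72, -0.84);  n_1 = (-0.4388, -0.8986)
∠(n_0, n_1) = 73.52°
δ = |180° − 73.52°| = 106.48°
106.48° > 2α = 77.32°  →  invalid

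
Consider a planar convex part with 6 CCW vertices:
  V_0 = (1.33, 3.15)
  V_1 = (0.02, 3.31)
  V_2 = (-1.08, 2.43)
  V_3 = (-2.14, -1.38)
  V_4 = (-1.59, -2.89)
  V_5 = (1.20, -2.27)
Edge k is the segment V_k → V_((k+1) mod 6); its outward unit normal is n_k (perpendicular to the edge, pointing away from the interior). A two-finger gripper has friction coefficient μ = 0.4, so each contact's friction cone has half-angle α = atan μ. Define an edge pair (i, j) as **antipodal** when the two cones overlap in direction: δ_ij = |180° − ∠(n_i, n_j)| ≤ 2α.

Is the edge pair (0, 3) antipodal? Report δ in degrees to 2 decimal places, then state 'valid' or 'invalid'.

α = atan 0.4 = 21.80°;  2α = 43.60°
edge 0: e_0 = (-1.31, +0.16);  n_0 = (+0.1212, +0.9926)
edge 3: e_3 = (+0.55, -1.51);  n_3 = (-0.9396, -0.3422)
∠(n_0, n_3) = 116.98°
δ = |180° − 116.98°| = 63.02°
63.02° > 2α = 43.60°  →  invalid

δ = 63.02°, invalid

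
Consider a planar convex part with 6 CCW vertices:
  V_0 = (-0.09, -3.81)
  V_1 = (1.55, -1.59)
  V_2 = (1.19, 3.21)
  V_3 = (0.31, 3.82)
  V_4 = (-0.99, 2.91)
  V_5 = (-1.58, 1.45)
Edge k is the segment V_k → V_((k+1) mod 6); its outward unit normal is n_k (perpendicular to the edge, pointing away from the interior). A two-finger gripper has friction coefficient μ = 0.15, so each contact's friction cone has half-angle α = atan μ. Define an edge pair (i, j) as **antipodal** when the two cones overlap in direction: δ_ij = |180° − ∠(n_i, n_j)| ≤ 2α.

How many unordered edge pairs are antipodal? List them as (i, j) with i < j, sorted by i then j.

count = 2; pairs: (0,4), (1,5)

α = atan 0.15 = 8.53°;  2α = 17.06°
n_0 = (+0.8043, -0.5942)
n_1 = (+0.9972, +0.0748)
n_2 = (+0.5697, +0.8219)
n_3 = (-0.5735, +0.8192)
n_4 = (-0.9272, +0.3747)
n_5 = (-0.9621, -0.2725)
  (0,1): δ = 139.26°  ·
  (0,2): δ = 88.27°  ·
  (0,3): δ = 18.55°  ·
  (0,4): δ = 14.45°  ✓
  (0,5): δ = 52.27°  ·
  (1,2): δ = 129.02°  ·
  (1,3): δ = 59.30°  ·
  (1,4): δ = 26.29°  ·
  (1,5): δ = 11.53°  ✓
  (2,3): δ = 110.28°  ·
  (2,4): δ = 77.28°  ·
  (2,5): δ = 39.46°  ·
  (3,4): δ = 147.00°  ·
  (3,5): δ = 109.18°  ·
  (4,5): δ = 142.18°  ·
antipodal pairs: 2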